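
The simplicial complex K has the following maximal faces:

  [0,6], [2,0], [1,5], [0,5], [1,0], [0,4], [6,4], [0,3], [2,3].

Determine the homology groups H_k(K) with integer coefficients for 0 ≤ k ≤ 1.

H_0 ≅ Z,  H_1 ≅ Z^3.

Fix the vertex order 0 < 1 < 2 < 3 < 4 < 5 < 6 and write every simplex with vertices in increasing order. Then dim K = 1 and the simplices of K are:

  0-simplices (7): [0], [1], [2], [3], [4], [5], [6]
  1-simplices (9): [0,1], [0,2], [0,3], [0,4], [0,5], [0,6], [1,5], [2,3], [4,6]

giving chain groups C_0 ≅ Z^7, C_1 ≅ Z^9.

The boundary map ∂_1: C_1 → C_0 is given by ∂[p,q] = [q] − [p]. For instance
  ∂[2,3] = [3] − [2].
This gives a 7×9 integer matrix of rank 6; reducing to Smith normal form yields diagonal entries (1,1,1,1,1,1).

Now H_k = ker ∂_k / im ∂_{k+1}, so:

  H_0: rank C_0 − rank ∂_1 = 7 − 6 = 1, and the invariant factors of ∂_1 are all 1, so H_0 ≅ Z.
  H_1: rank ker ∂_1 − rank ∂_2 = (9 − 6) − 0 = 3, and there is no ∂_2, so H_1 ≅ Z^3.

As a check, the Euler characteristic is 7 − 9 = -2, which agrees with 1 − 3 = -2.
(K is a triangulation of a wedge of 3 circles.)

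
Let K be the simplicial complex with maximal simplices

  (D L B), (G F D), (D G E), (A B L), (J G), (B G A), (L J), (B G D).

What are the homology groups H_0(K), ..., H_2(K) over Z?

We work with the vertex ordering A < B < D < E < F < G < J < L. The simplices of K, each written with vertices in increasing order, are:

  0-simplices (8): A, B, D, E, F, G, J, L
  1-simplices (14): AB, AG, AL, BD, BG, BL, DE, DF, DG, DL, EG, FG, GJ, JL
  2-simplices (6): ABG, ABL, BDG, BDL, DEG, DFG

Hence C_0 ≅ Z^8, C_1 ≅ Z^14, C_2 ≅ Z^6.

The boundary map ∂_1: C_1 → C_0 maps an edge to its endpoints' difference, ∂[p,q] = q − p. For instance
  ∂GJ = J − G.
As a 8×14 matrix over Z this has rank 7, with invariant factors (1,1,1,1,1,1,1).

Boundary ∂_2: C_2 → C_1 sends each 2-simplex [p,q,r] to [q,r] − [p,r] + [p,q]. For instance
  ∂ABL = BL − AL + AB,
  ∂DEG = EG − DG + DE.
As a 14×6 matrix over Z this has rank 6, with invariant factors (1,1,1,1,1,1).

Now H_k = ker ∂_k / im ∂_{k+1}, so:

  H_0: rank C_0 − rank ∂_1 = 8 − 7 = 1, and the invariant factors of ∂_1 are all 1, so H_0 = Z.
  H_1: rank ker ∂_1 − rank ∂_2 = (14 − 7) − 6 = 1, and the invariant factors of ∂_2 are all 1, so H_1 = Z.
  H_2: rank ker ∂_2 − rank ∂_3 = (6 − 6) − 0 = 0, and there is no ∂_3, so H_2 = 0.

H_0 = Z,  H_1 = Z,  H_2 = 0.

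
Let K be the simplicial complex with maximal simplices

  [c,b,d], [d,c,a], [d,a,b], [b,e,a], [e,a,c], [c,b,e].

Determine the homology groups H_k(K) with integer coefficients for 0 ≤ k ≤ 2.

Order the vertices as a < b < c < d < e. Listing each simplex with vertices in this order, K has dimension 2 with simplices:

  0-simplices (5): a, b, c, d, e
  1-simplices (9): ab, ac, ad, ae, bc, bd, be, cd, ce
  2-simplices (6): abd, abe, acd, ace, bcd, bce

Hence C_0 ≅ Z^5, C_1 ≅ Z^9, C_2 ≅ Z^6.

The boundary map ∂_1: C_1 → C_0 maps an edge to its endpoints' difference, ∂[p,q] = q − p.
This gives a 5×9 integer matrix of rank 4; reducing to Smith normal form yields diagonal entries (1,1,1,1).

Boundary ∂_2: C_2 → C_1 sends each 2-simplex [p,q,r] to [q,r] − [p,r] + [p,q]. For instance
  ∂abd = bd − ad + ab,
  ∂abe = be − ae + ab.
This gives a 9×6 integer matrix of rank 5; reducing to Smith normal form yields diagonal entries (1,1,1,1,1).

Computing H_k = (kernel of ∂_k) / (image of ∂_{k+1}):

  H_0: rank C_0 − rank ∂_1 = 5 − 4 = 1, and the invariant factors of ∂_1 are all 1, so H_0 ≅ Z.
  H_1: rank ker ∂_1 − rank ∂_2 = (9 − 4) − 5 = 0, and the invariant factors of ∂_2 are all 1, so H_1 ≅ 0.
  H_2: rank ker ∂_2 − rank ∂_3 = (6 − 5) − 0 = 1, and there is no ∂_3, so H_2 ≅ Z.

H_0 ≅ Z,  H_1 = 0,  H_2 ≅ Z.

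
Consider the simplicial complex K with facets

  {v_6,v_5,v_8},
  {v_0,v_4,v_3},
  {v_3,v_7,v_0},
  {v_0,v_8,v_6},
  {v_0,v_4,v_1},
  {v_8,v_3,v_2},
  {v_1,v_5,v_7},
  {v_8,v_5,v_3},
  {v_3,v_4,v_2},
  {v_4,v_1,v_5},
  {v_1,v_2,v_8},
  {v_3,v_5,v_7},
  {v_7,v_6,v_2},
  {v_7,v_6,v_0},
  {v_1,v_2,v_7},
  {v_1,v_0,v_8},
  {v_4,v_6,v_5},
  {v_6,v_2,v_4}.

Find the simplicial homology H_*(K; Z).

We work with the vertex ordering v_0 < v_1 < v_2 < v_3 < v_4 < v_5 < v_6 < v_7 < v_8. The simplices of K, each written with vertices in increasing order, are:

  0-simplices (9): [v_0], [v_1], [v_2], [v_3], [v_4], [v_5], [v_6], [v_7], [v_8]
  1-simplices (27): (27 of them)
  2-simplices (18): (18 of them)

giving chain groups C_0 ≅ Z^9, C_1 ≅ Z^27, C_2 ≅ Z^18.

Boundary ∂_1: C_1 → C_0 maps an edge to its endpoints' difference, ∂[p,q] = q − p.
The resulting 9×27 matrix has rank 8, and its Smith normal form has invariant factors (1,1,1,1,1,1,1,1).

∂_2: C_2 → C_1 acts by ∂[p,q,r] = [q,r] − [p,r] + [p,q]. For instance
  ∂[v_1,v_2,v_8] = [v_2,v_8] − [v_1,v_8] + [v_1,v_2],
  ∂[v_2,v_3,v_4] = [v_3,v_4] − [v_2,v_4] + [v_2,v_3].
The 27×18 boundary matrix has rank 17 and Smith normal form diag(1,1,1,1,1,1,1,1,1,1,1,1,1,1,1,1,1).

Reading off H_k = ker ∂_k / im ∂_{k+1}:

  H_0: rank C_0 − rank ∂_1 = 9 − 8 = 1, and the invariant factors of ∂_1 are all 1, so H_0 ≅ Z.
  H_1: rank ker ∂_1 − rank ∂_2 = (27 − 8) − 17 = 2, and the invariant factors of ∂_2 are all 1, so H_1 ≅ Z^2.
  H_2: rank ker ∂_2 − rank ∂_3 = (18 − 17) − 0 = 1, and there is no ∂_3, so H_2 ≅ Z.

H_0 = Z,  H_1 = Z^2,  H_2 = Z.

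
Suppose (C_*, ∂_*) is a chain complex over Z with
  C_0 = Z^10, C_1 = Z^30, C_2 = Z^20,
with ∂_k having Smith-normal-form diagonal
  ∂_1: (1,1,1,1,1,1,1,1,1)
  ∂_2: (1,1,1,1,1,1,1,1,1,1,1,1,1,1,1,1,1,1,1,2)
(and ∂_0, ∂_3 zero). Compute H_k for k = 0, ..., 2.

H_0 ≅ Z,  H_1 ≅ Z × Z/2,  H_2 = 0.

H_0: b_0 = 10 − 0 − 9 = 1; torsion from ∂_1 factors > 1: none. So H_0 ≅ Z.
H_1: b_1 = 30 − 9 − 20 = 1; torsion from ∂_2 factors > 1: [2]. So H_1 ≅ Z × Z/2.
H_2: b_2 = 20 − 20 − 0 = 0; torsion from ∂_3 factors > 1: none. So H_2 ≅ 0.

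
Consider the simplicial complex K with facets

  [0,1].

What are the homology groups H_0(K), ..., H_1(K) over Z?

Fix the vertex order 0 < 1 and write every simplex with vertices in increasing order. Then dim K = 1 and the simplices of K are:

  0-simplices (2): [0], [1]
  1-simplices (1): [0,1]

so the chain groups are C_0 ≅ Z^2, C_1 ≅ Z^1.

The boundary map ∂_1: C_1 → C_0 maps an edge to its endpoints' difference, ∂[p,q] = q − p.
As a 2×1 matrix over Z this has rank 1, with invariant factors (1).

Now H_k = ker ∂_k / im ∂_{k+1}, so:

  H_0: rank C_0 − rank ∂_1 = 2 − 1 = 1, and the invariant factors of ∂_1 are all 1, so H_0 ≅ Z.
  H_1: rank ker ∂_1 − rank ∂_2 = (1 − 1) − 0 = 0, and there is no ∂_2, so H_1 ≅ 0.

H_0 ≅ Z,  H_1 = 0.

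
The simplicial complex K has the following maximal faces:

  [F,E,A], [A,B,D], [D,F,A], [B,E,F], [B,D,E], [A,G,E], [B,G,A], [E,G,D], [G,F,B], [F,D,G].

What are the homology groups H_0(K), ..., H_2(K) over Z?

Order the vertices as A < B < D < E < F < G. Listing each simplex with vertices in this order, K has dimension 2 with simplices:

  0-simplices (6): A, B, D, E, F, G
  1-simplices (15): AB, AD, AE, AF, AG, BD, BE, BF, BG, DE, DF, DG, EF, EG, FG
  2-simplices (10): ABD, ABG, ADF, AEF, AEG, BDE, BEF, BFG, DEG, DFG

so the chain groups are C_0 ≅ Z^6, C_1 ≅ Z^15, C_2 ≅ Z^10.

Boundary ∂_1: C_1 → C_0 is given by ∂[p,q] = [q] − [p]. For instance
  ∂EF = F − E.
As a 6×15 matrix over Z this has rank 5, with invariant factors (1,1,1,1,1).

The boundary map ∂_2: C_2 → C_1 acts by ∂[p,q,r] = [q,r] − [p,r] + [p,q]. For instance
  ∂ABG = BG − AG + AB,
  ∂AEF = EF − AF + AE.
This gives a 15×10 integer matrix of rank 10; reducing to Smith normal form yields diagonal entries (1,1,1,1,1,1,1,1,1,2).

From H_k ≅ ker(∂_k) / im(∂_{k+1}) we obtain:

  H_0: rank C_0 − rank ∂_1 = 6 − 5 = 1, and the invariant factors of ∂_1 are all 1, so H_0 = Z.
  H_1: rank ker ∂_1 − rank ∂_2 = (15 − 5) − 10 = 0, and ∂_2 has invariant factor 2 > 1, so H_1 = Z_2.
  H_2: rank ker ∂_2 − rank ∂_3 = (10 − 10) − 0 = 0, and there is no ∂_3, so H_2 = 0.

H_0 ≅ Z,  H_1 ≅ Z_2,  H_2 = 0.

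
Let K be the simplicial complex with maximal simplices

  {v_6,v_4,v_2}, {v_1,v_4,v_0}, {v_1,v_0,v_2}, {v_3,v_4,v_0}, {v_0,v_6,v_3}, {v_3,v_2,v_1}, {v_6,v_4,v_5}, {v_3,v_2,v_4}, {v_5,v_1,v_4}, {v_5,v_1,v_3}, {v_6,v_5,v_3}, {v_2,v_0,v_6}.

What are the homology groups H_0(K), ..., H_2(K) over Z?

Fix the vertex order v_0 < v_1 < v_2 < v_3 < v_4 < v_5 < v_6 and write every simplex with vertices in increasing order. Then dim K = 2 and the simplices of K are:

  0-simplices (7): [v_0], [v_1], [v_2], [v_3], [v_4], [v_5], [v_6]
  1-simplices (18): (18 of them)
  2-simplices (12): (12 of them)

Hence C_0 ≅ Z^7, C_1 ≅ Z^18, C_2 ≅ Z^12.

∂_1: C_1 → C_0 maps an edge to its endpoints' difference, ∂[p,q] = q − p.
As a 7×18 matrix over Z this has rank 6, with invariant factors (1,1,1,1,1,1).

∂_2: C_2 → C_1 sends each 2-simplex [p,q,r] to [q,r] − [p,r] + [p,q]. For instance
  ∂[v_1,v_2,v_3] = [v_2,v_3] − [v_1,v_3] + [v_1,v_2],
  ∂[v_3,v_5,v_6] = [v_5,v_6] − [v_3,v_6] + [v_3,v_5].
The resulting 18×12 matrix has rank 12, and its Smith normal form has invariant factors (1,1,1,1,1,1,1,1,1,1,1,2).

Now H_k = ker ∂_k / im ∂_{k+1}, so:

  H_0: rank C_0 − rank ∂_1 = 7 − 6 = 1, and the invariant factors of ∂_1 are all 1, so H_0 ≅ Z.
  H_1: rank ker ∂_1 − rank ∂_2 = (18 − 6) − 12 = 0, and ∂_2 has invariant factor 2 > 1, so H_1 ≅ Z/2Z.
  H_2: rank ker ∂_2 − rank ∂_3 = (12 − 12) − 0 = 0, and there is no ∂_3, so H_2 ≅ 0.

H_0 = Z,  H_1 = Z/2Z,  H_2 = 0.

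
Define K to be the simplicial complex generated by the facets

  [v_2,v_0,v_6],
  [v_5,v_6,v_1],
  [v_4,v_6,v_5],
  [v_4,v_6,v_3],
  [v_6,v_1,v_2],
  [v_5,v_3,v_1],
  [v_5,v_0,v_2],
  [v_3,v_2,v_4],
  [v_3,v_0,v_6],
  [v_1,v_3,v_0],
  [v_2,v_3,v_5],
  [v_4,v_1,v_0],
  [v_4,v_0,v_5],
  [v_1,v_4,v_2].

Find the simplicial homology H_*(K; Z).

We work with the vertex ordering v_0 < v_1 < v_2 < v_3 < v_4 < v_5 < v_6. The simplices of K, each written with vertices in increasing order, are:

  0-simplices (7): [v_0], [v_1], [v_2], [v_3], [v_4], [v_5], [v_6]
  1-simplices (21): (21 of them)
  2-simplices (14): (14 of them)

so the chain groups are C_0 ≅ Z^7, C_1 ≅ Z^21, C_2 ≅ Z^14.

Boundary ∂_1: C_1 → C_0 sends each edge [p,q] (with p < q) to q − p. For instance
  ∂[v_1,v_4] = [v_4] − [v_1].
The 7×21 boundary matrix has rank 6 and Smith normal form diag(1,1,1,1,1,1).

∂_2: C_2 → C_1 acts by ∂[p,q,r] = [q,r] − [p,r] + [p,q]. For instance
  ∂[v_0,v_2,v_6] = [v_2,v_6] − [v_0,v_6] + [v_0,v_2],
  ∂[v_4,v_5,v_6] = [v_5,v_6] − [v_4,v_6] + [v_4,v_5].
This gives a 21×14 integer matrix of rank 13; reducing to Smith normal form yields diagonal entries (1,1,1,1,1,1,1,1,1,1,1,1,1).

Now H_k = ker ∂_k / im ∂_{k+1}, so:

  H_0: rank C_0 − rank ∂_1 = 7 − 6 = 1, and the invariant factors of ∂_1 are all 1, so H_0 ≅ Z.
  H_1: rank ker ∂_1 − rank ∂_2 = (21 − 6) − 13 = 2, and the invariant factors of ∂_2 are all 1, so H_1 ≅ Z^2.
  H_2: rank ker ∂_2 − rank ∂_3 = (14 − 13) − 0 = 1, and there is no ∂_3, so H_2 ≅ Z.

H_0 = Z,  H_1 = Z^2,  H_2 = Z.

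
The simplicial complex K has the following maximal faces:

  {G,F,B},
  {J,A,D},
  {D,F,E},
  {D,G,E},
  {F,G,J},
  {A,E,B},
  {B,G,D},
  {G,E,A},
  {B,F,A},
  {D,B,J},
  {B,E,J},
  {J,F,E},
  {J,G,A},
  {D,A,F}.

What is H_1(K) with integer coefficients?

H_1 ≅ Z^2.

Fix the vertex order A < B < D < E < F < G < J and write every simplex with vertices in increasing order. Then dim K = 2 and the simplices of K are:

  0-simplices (7): A, B, D, E, F, G, J
  1-simplices (21): AB, AD, AE, AF, AG, AJ, BD, BE, BF, BG, BJ, DE, DF, DG, DJ, EF, EG, EJ, FG, FJ, GJ
  2-simplices (14): ABE, ABF, ADF, ADJ, AEG, AGJ, BDG, BDJ, BEJ, BFG, DEF, DEG, EFJ, FGJ

giving chain groups C_0 ≅ Z^7, C_1 ≅ Z^21, C_2 ≅ Z^14.

The boundary map ∂_1: C_1 → C_0 sends each edge [p,q] (with p < q) to q − p. For instance
  ∂DE = E − D.
As a 7×21 matrix over Z this has rank 6, with invariant factors (1,1,1,1,1,1).

∂_2: C_2 → C_1 maps a triangle to the signed sum of its edges. For instance
  ∂ABF = BF − AF + AB,
  ∂ADJ = DJ − AJ + AD.
The 21×14 boundary matrix has rank 13 and Smith normal form diag(1,1,1,1,1,1,1,1,1,1,1,1,1).

Now H_k = ker ∂_k / im ∂_{k+1}, so:

  H_1: rank ker ∂_1 − rank ∂_2 = (21 − 6) − 13 = 2, and the invariant factors of ∂_2 are all 1, so H_1 = Z^2.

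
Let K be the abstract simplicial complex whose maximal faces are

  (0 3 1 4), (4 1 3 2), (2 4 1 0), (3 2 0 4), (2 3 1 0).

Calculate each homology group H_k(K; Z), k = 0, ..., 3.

Fix the vertex order 0 < 1 < 2 < 3 < 4 and write every simplex with vertices in increasing order. Then dim K = 3 and the simplices of K are:

  0-simplices (5): [0], [1], [2], [3], [4]
  1-simplices (10): [0,1], [0,2], [0,3], [0,4], [1,2], [1,3], [1,4], [2,3], [2,4], [3,4]
  2-simplices (10): [0,1,2], [0,1,3], [0,1,4], [0,2,3], [0,2,4], [0,3,4], [1,2,3], [1,2,4], [1,3,4], [2,3,4]
  3-simplices (5): [0,1,2,3], [0,1,2,4], [0,1,3,4], [0,2,3,4], [1,2,3,4]

so the chain groups are C_0 ≅ Z^5, C_1 ≅ Z^10, C_2 ≅ Z^10, C_3 ≅ Z^5.

∂_1: C_1 → C_0 sends each edge [p,q] (with p < q) to q − p. For instance
  ∂[0,1] = [1] − [0].
The resulting 5×10 matrix has rank 4, and its Smith normal form has invariant factors (1,1,1,1).

The boundary map ∂_2: C_2 → C_1 sends each 2-simplex [p,q,r] to [q,r] − [p,r] + [p,q]. For instance
  ∂[2,3,4] = [3,4] − [2,4] + [2,3],
  ∂[1,2,3] = [2,3] − [1,3] + [1,2].
The 10×10 boundary matrix has rank 6 and Smith normal form diag(1,1,1,1,1,1).

∂_3: C_3 → C_2 sends each 3-simplex σ to the alternating sum Σ_i (−1)^i (σ with its i-th vertex removed). For instance
  ∂[0,1,3,4] = [1,3,4] − [0,3,4] + [0,1,4] − [0,1,3],
  ∂[0,1,2,3] = [1,2,3] − [0,2,3] + [0,1,3] − [0,1,2].
The resulting 10×5 matrix has rank 4, and its Smith normal form has invariant factors (1,1,1,1).

Computing H_k = (kernel of ∂_k) / (image of ∂_{k+1}):

  H_0: rank C_0 − rank ∂_1 = 5 − 4 = 1, and the invariant factors of ∂_1 are all 1, so H_0 = Z.
  H_1: rank ker ∂_1 − rank ∂_2 = (10 − 4) − 6 = 0, and the invariant factors of ∂_2 are all 1, so H_1 = 0.
  H_2: rank ker ∂_2 − rank ∂_3 = (10 − 6) − 4 = 0, and the invariant factors of ∂_3 are all 1, so H_2 = 0.
  H_3: rank ker ∂_3 − rank ∂_4 = (5 − 4) − 0 = 1, and there is no ∂_4, so H_3 = Z.

H_0 = Z,  H_1 = 0,  H_2 = 0,  H_3 = Z.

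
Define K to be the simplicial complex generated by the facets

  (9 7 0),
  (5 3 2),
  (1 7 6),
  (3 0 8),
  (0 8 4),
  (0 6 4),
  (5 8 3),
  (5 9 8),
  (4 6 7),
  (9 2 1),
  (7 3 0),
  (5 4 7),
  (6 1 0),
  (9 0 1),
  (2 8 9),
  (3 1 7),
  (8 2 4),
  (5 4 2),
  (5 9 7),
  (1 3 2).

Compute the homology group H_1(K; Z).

Order the vertices as 0 < 1 < 2 < 3 < 4 < 5 < 6 < 7 < 8 < 9. Listing each simplex with vertices in this order, K has dimension 2 with simplices:

  0-simplices (10): [0], [1], [2], [3], [4], [5], [6], [7], [8], [9]
  1-simplices (30): (30 of them)
  2-simplices (20): (20 of them)

giving chain groups C_0 ≅ Z^10, C_1 ≅ Z^30, C_2 ≅ Z^20.

The boundary map ∂_1: C_1 → C_0 is given by ∂[p,q] = [q] − [p]. For instance
  ∂[2,5] = [5] − [2].
This gives a 10×30 integer matrix of rank 9; reducing to Smith normal form yields diagonal entries (1,1,1,1,1,1,1,1,1).

Boundary ∂_2: C_2 → C_1 maps a triangle to the signed sum of its edges. For instance
  ∂[0,3,8] = [3,8] − [0,8] + [0,3],
  ∂[1,2,3] = [2,3] − [1,3] + [1,2].
The 30×20 boundary matrix has rank 20 and Smith normal form diag(1,1,1,1,1,1,1,1,1,1,1,1,1,1,1,1,1,1,1,2).

From H_k ≅ ker(∂_k) / im(∂_{k+1}) we obtain:

  H_1: rank ker ∂_1 − rank ∂_2 = (30 − 9) − 20 = 1, and ∂_2 has invariant factor 2 > 1, so H_1 ≅ Z ⊕ Z_2.

H_1 = Z ⊕ Z_2.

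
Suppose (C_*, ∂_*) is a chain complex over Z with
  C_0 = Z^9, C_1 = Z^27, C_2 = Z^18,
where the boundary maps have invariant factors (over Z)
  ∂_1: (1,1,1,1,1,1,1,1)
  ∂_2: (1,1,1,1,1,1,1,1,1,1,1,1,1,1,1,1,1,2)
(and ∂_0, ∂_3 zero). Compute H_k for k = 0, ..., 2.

H_0: b_0 = 9 − 0 − 8 = 1; torsion from ∂_1 factors > 1: none. So H_0 ≅ Z.
H_1: b_1 = 27 − 8 − 18 = 1; torsion from ∂_2 factors > 1: [2]. So H_1 ≅ Z ⊕ Z/2.
H_2: b_2 = 18 − 18 − 0 = 0; torsion from ∂_3 factors > 1: none. So H_2 ≅ 0.

H_0 ≅ Z,  H_1 ≅ Z ⊕ Z/2,  H_2 = 0.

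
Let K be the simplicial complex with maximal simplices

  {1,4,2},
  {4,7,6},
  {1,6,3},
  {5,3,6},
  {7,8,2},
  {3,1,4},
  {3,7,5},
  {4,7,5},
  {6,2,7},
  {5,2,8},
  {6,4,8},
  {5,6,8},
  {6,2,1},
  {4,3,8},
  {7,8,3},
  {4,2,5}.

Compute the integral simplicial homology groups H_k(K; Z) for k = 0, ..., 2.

H_0 ≅ Z,  H_1 ≅ Z^2,  H_2 ≅ Z.

K has 8 vertices, 24 edges, 16 triangles.
rank ∂_0 = 0, rank ∂_1 = 7 ⇒ b_0 = 8 − 0 − 7 = 1; all invariant factors of ∂_1 are 1 so no torsion. So H_0 = Z.
rank ∂_1 = 7, rank ∂_2 = 15 ⇒ b_1 = 24 − 7 − 15 = 2; all invariant factors of ∂_2 are 1 so no torsion. So H_1 = Z^2.
rank ∂_2 = 15, rank ∂_3 = 0 ⇒ b_2 = 16 − 15 − 0 = 1. So H_2 = Z.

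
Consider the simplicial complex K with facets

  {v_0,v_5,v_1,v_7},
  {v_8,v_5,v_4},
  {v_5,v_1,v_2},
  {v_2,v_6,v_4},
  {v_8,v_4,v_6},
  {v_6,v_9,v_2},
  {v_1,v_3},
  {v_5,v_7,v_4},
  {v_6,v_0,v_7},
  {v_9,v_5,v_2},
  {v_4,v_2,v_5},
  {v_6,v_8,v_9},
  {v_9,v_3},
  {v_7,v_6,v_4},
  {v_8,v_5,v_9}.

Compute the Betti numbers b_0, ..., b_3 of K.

Take the total order v_0 < v_1 < v_2 < v_3 < v_4 < v_5 < v_6 < v_7 < v_8 < v_9 on the vertex set. Then K (dimension 3) consists of the simplices:

  0-simplices (10): [v_0], [v_1], [v_2], [v_3], [v_4], [v_5], [v_6], [v_7], [v_8], [v_9]
  1-simplices (24): (24 of them)
  2-simplices (16): (16 of them)
  3-simplices (1): [v_0,v_1,v_5,v_7]

giving chain groups C_0 ≅ Z^10, C_1 ≅ Z^24, C_2 ≅ Z^16, C_3 ≅ Z^1.

Boundary ∂_1: C_1 → C_0 is given by ∂[p,q] = [q] − [p]. For instance
  ∂[v_4,v_6] = [v_6] − [v_4].
This gives a 10×24 integer matrix of rank 9; reducing to Smith normal form yields diagonal entries (1,1,1,1,1,1,1,1,1).

∂_2: C_2 → C_1 acts by ∂[p,q,r] = [q,r] − [p,r] + [p,q]. For instance
  ∂[v_2,v_6,v_9] = [v_6,v_9] − [v_2,v_9] + [v_2,v_6],
  ∂[v_4,v_5,v_7] = [v_5,v_7] − [v_4,v_7] + [v_4,v_5].
The 24×16 boundary matrix has rank 14 and Smith normal form diag(1,1,1,1,1,1,1,1,1,1,1,1,1,1).

∂_3: C_3 → C_2 sends each 3-simplex σ to the alternating sum Σ_i (−1)^i (σ with its i-th vertex removed). For instance
  ∂[v_0,v_1,v_5,v_7] = [v_1,v_5,v_7] − [v_0,v_5,v_7] + [v_0,v_1,v_7] − [v_0,v_1,v_5].
The 16×1 boundary matrix has rank 1 and Smith normal form diag(1).

Computing H_k = (kernel of ∂_k) / (image of ∂_{k+1}):

  H_0: rank C_0 − rank ∂_1 = 10 − 9 = 1, and the invariant factors of ∂_1 are all 1, so H_0 ≅ Z.
  H_1: rank ker ∂_1 − rank ∂_2 = (24 − 9) − 14 = 1, and the invariant factors of ∂_2 are all 1, so H_1 ≅ Z.
  H_2: rank ker ∂_2 − rank ∂_3 = (16 − 14) − 1 = 1, and the invariant factors of ∂_3 are all 1, so H_2 ≅ Z.
  H_3: rank ker ∂_3 − rank ∂_4 = (1 − 1) − 0 = 0, and there is no ∂_4, so H_3 ≅ 0.

As a check, the Euler characteristic is 10 − 24 + 16 − 1 = 1, which agrees with 1 − 1 + 1 − 0 = 1.

Hence the Betti numbers are b_0 = 1, b_1 = 1, b_2 = 1, b_3 = 0.

b_0 = 1, b_1 = 1, b_2 = 1, b_3 = 0.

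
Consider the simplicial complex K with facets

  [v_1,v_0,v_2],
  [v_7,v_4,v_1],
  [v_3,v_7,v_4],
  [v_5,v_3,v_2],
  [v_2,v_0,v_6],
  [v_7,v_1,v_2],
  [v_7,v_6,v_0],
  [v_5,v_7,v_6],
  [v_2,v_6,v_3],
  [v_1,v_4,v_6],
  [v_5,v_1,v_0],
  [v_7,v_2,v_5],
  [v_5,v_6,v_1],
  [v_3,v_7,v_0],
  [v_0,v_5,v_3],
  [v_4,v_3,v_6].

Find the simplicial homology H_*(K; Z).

Order the vertices as v_0 < v_1 < v_2 < v_3 < v_4 < v_5 < v_6 < v_7. Listing each simplex with vertices in this order, K has dimension 2 with simplices:

  0-simplices (8): [v_0], [v_1], [v_2], [v_3], [v_4], [v_5], [v_6], [v_7]
  1-simplices (24): (24 of them)
  2-simplices (16): (16 of them)

Hence C_0 ≅ Z^8, C_1 ≅ Z^24, C_2 ≅ Z^16.

The boundary map ∂_1: C_1 → C_0 is given by ∂[p,q] = [q] − [p]. For instance
  ∂[v_5,v_7] = [v_7] − [v_5].
This gives a 8×24 integer matrix of rank 7; reducing to Smith normal form yields diagonal entries (1,1,1,1,1,1,1).

The boundary map ∂_2: C_2 → C_1 acts by ∂[p,q,r] = [q,r] − [p,r] + [p,q]. For instance
  ∂[v_0,v_3,v_5] = [v_3,v_5] − [v_0,v_5] + [v_0,v_3],
  ∂[v_1,v_4,v_7] = [v_4,v_7] − [v_1,v_7] + [v_1,v_4].
This gives a 24×16 integer matrix of rank 15; reducing to Smith normal form yields diagonal entries (1,1,1,1,1,1,1,1,1,1,1,1,1,1,1).

Reading off H_k = ker ∂_k / im ∂_{k+1}:

  H_0: rank C_0 − rank ∂_1 = 8 − 7 = 1, and the invariant factors of ∂_1 are all 1, so H_0 ≅ Z.
  H_1: rank ker ∂_1 − rank ∂_2 = (24 − 7) − 15 = 2, and the invariant factors of ∂_2 are all 1, so H_1 ≅ Z^2.
  H_2: rank ker ∂_2 − rank ∂_3 = (16 − 15) − 0 = 1, and there is no ∂_3, so H_2 ≅ Z.

H_0 = Z,  H_1 = Z^2,  H_2 = Z.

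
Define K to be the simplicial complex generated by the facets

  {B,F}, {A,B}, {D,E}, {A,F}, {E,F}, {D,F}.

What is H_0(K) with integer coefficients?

K has 5 vertices, 6 edges.
rank ∂_0 = 0, rank ∂_1 = 4 ⇒ b_0 = 5 − 0 − 4 = 1; all invariant factors of ∂_1 are 1 so no torsion. So H_0 = Z.

H_0 ≅ Z.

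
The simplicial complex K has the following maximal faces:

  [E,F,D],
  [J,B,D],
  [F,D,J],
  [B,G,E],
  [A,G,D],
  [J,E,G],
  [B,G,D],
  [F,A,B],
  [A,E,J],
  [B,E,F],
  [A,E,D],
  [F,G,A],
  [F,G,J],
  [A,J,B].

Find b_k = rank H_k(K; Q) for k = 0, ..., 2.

b_0 = 1, b_1 = 2, b_2 = 1.

Order the vertices as A < B < D < E < F < G < J. Listing each simplex with vertices in this order, K has dimension 2 with simplices:

  0-simplices (7): A, B, D, E, F, G, J
  1-simplices (21): AB, AD, AE, AF, AG, AJ, BD, BE, BF, BG, BJ, DE, DF, DG, DJ, EF, EG, EJ, FG, FJ, GJ
  2-simplices (14): ABF, ABJ, ADE, ADG, AEJ, AFG, BDG, BDJ, BEF, BEG, DEF, DFJ, EGJ, FGJ

giving chain groups C_0 ≅ Z^7, C_1 ≅ Z^21, C_2 ≅ Z^14.

∂_1: C_1 → C_0 is given by ∂[p,q] = [q] − [p].
This gives a 7×21 integer matrix of rank 6; reducing to Smith normal form yields diagonal entries (1,1,1,1,1,1).

∂_2: C_2 → C_1 maps a triangle to the signed sum of its edges. For instance
  ∂BDJ = DJ − BJ + BD,
  ∂DEF = EF − DF + DE.
This gives a 21×14 integer matrix of rank 13; reducing to Smith normal form yields diagonal entries (1,1,1,1,1,1,1,1,1,1,1,1,1).

Now H_k = ker ∂_k / im ∂_{k+1}, so:

  H_0: rank C_0 − rank ∂_1 = 7 − 6 = 1, and the invariant factors of ∂_1 are all 1, so H_0 = Z.
  H_1: rank ker ∂_1 − rank ∂_2 = (21 − 6) − 13 = 2, and the invariant factors of ∂_2 are all 1, so H_1 = Z^2.
  H_2: rank ker ∂_2 − rank ∂_3 = (14 − 13) − 0 = 1, and there is no ∂_3, so H_2 = Z.

As a check, the Euler characteristic is 7 − 21 + 14 = 0, which agrees with 1 − 2 + 1 = 0.

Hence the Betti numbers are b_0 = 1, b_1 = 2, b_2 = 1.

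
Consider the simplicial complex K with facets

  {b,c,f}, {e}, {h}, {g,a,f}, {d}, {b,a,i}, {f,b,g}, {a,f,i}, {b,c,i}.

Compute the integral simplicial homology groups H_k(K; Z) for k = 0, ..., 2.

H_0 = Z^4,  H_1 = Z,  H_2 = 0.

Take the total order a < b < c < d < e < f < g < h < i on the vertex set. Then K (dimension 2) consists of the simplices:

  0-simplices (9): a, b, c, d, e, f, g, h, i
  1-simplices (12): ab, af, ag, ai, bc, bf, bg, bi, cf, ci, fg, fi
  2-simplices (6): abi, afg, afi, bcf, bci, bfg

Hence C_0 ≅ Z^9, C_1 ≅ Z^12, C_2 ≅ Z^6.

Boundary ∂_1: C_1 → C_0 sends each edge [p,q] (with p < q) to q − p.
This gives a 9×12 integer matrix of rank 5; reducing to Smith normal form yields diagonal entries (1,1,1,1,1).

Boundary ∂_2: C_2 → C_1 maps a triangle to the signed sum of its edges. For instance
  ∂bcf = cf − bf + bc,
  ∂afi = fi − ai + af.
The resulting 12×6 matrix has rank 6, and its Smith normal form has invariant factors (1,1,1,1,1,1).

Reading off H_k = ker ∂_k / im ∂_{k+1}:

  H_0: rank C_0 − rank ∂_1 = 9 − 5 = 4, and the invariant factors of ∂_1 are all 1, so H_0 ≅ Z^4.
  H_1: rank ker ∂_1 − rank ∂_2 = (12 − 5) − 6 = 1, and the invariant factors of ∂_2 are all 1, so H_1 ≅ Z.
  H_2: rank ker ∂_2 − rank ∂_3 = (6 − 6) − 0 = 0, and there is no ∂_3, so H_2 ≅ 0.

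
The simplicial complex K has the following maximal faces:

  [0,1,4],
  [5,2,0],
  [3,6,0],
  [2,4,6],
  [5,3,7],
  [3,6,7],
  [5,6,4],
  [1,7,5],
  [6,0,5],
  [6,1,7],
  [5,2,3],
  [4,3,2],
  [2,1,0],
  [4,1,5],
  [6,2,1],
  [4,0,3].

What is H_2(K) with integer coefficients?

Fix the vertex order 0 < 1 < 2 < 3 < 4 < 5 < 6 < 7 and write every simplex with vertices in increasing order. Then dim K = 2 and the simplices of K are:

  0-simplices (8): [0], [1], [2], [3], [4], [5], [6], [7]
  1-simplices (24): (24 of them)
  2-simplices (16): [0,1,2], [0,1,4], [0,2,5], [0,3,4], [0,3,6], [0,5,6], [1,2,6], [1,4,5], [1,5,7], [1,6,7], [2,3,4], [2,3,5], [2,4,6], [3,5,7], [3,6,7], [4,5,6]

so the chain groups are C_0 ≅ Z^8, C_1 ≅ Z^24, C_2 ≅ Z^16.

The boundary map ∂_1: C_1 → C_0 sends each edge [p,q] (with p < q) to q − p. For instance
  ∂[3,5] = [5] − [3].
This gives a 8×24 integer matrix of rank 7; reducing to Smith normal form yields diagonal entries (1,1,1,1,1,1,1).

The boundary map ∂_2: C_2 → C_1 sends each 2-simplex [p,q,r] to [q,r] − [p,r] + [p,q]. For instance
  ∂[0,2,5] = [2,5] − [0,5] + [0,2],
  ∂[0,3,6] = [3,6] − [0,6] + [0,3].
The 24×16 boundary matrix has rank 15 and Smith normal form diag(1,1,1,1,1,1,1,1,1,1,1,1,1,1,1).

Reading off H_k = ker ∂_k / im ∂_{k+1}:

  H_2: rank ker ∂_2 − rank ∂_3 = (16 − 15) − 0 = 1, and there is no ∂_3, so H_2 = Z.

H_2 = Z.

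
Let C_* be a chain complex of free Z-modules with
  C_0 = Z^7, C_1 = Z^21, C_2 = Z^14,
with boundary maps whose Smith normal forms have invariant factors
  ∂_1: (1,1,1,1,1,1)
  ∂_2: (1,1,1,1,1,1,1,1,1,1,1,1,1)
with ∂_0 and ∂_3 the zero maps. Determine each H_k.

H_0: b_0 = 7 − 0 − 6 = 1; torsion from ∂_1 factors > 1: none. So H_0 = Z.
H_1: b_1 = 21 − 6 − 13 = 2; torsion from ∂_2 factors > 1: none. So H_1 = Z^2.
H_2: b_2 = 14 − 13 − 0 = 1; torsion from ∂_3 factors > 1: none. So H_2 = Z.

H_0 = Z,  H_1 = Z^2,  H_2 = Z.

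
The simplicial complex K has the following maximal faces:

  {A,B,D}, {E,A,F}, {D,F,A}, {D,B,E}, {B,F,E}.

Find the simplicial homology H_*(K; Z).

H_0 = Z,  H_1 = Z,  H_2 = 0.

Fix the vertex order A < B < D < E < F and write every simplex with vertices in increasing order. Then dim K = 2 and the simplices of K are:

  0-simplices (5): A, B, D, E, F
  1-simplices (10): AB, AD, AE, AF, BD, BE, BF, DE, DF, EF
  2-simplices (5): ABD, ADF, AEF, BDE, BEF

giving chain groups C_0 ≅ Z^5, C_1 ≅ Z^10, C_2 ≅ Z^5.

∂_1: C_1 → C_0 is given by ∂[p,q] = [q] − [p].
The resulting 5×10 matrix has rank 4, and its Smith normal form has invariant factors (1,1,1,1).

The boundary map ∂_2: C_2 → C_1 acts by ∂[p,q,r] = [q,r] − [p,r] + [p,q]. For instance
  ∂ABD = BD − AD + AB,
  ∂AEF = EF − AF + AE.
As a 10×5 matrix over Z this has rank 5, with invariant factors (1,1,1,1,1).

Reading off H_k = ker ∂_k / im ∂_{k+1}:

  H_0: rank C_0 − rank ∂_1 = 5 − 4 = 1, and the invariant factors of ∂_1 are all 1, so H_0 ≅ Z.
  H_1: rank ker ∂_1 − rank ∂_2 = (10 − 4) − 5 = 1, and the invariant factors of ∂_2 are all 1, so H_1 ≅ Z.
  H_2: rank ker ∂_2 − rank ∂_3 = (5 − 5) − 0 = 0, and there is no ∂_3, so H_2 ≅ 0.

As a check, the Euler characteristic is 5 − 10 + 5 = 0, which agrees with 1 − 1 + 0 = 0.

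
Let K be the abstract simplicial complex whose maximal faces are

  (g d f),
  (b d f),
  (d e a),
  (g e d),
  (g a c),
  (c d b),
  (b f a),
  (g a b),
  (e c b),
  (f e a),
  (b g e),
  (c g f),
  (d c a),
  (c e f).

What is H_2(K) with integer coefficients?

K has 7 vertices, 21 edges, 14 triangles.
rank ∂_2 = 13, rank ∂_3 = 0 ⇒ b_2 = 14 − 13 − 0 = 1. So H_2 ≅ Z.

H_2 ≅ Z.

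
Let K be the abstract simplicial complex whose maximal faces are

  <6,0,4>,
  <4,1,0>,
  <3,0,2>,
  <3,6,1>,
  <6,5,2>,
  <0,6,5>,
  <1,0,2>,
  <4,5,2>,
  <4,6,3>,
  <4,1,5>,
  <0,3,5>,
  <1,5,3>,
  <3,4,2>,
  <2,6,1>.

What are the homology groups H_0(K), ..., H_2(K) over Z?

Order the vertices as 0 < 1 < 2 < 3 < 4 < 5 < 6. Listing each simplex with vertices in this order, K has dimension 2 with simplices:

  0-simplices (7): [0], [1], [2], [3], [4], [5], [6]
  1-simplices (21): [0,1], [0,2], [0,3], [0,4], [0,5], [0,6], [1,2], [1,3], [1,4], [1,5], [1,6], [2,3], [2,4], [2,5], [2,6], [3,4], [3,5], [3,6], [4,5], [4,6], [5,6]
  2-simplices (14): [0,1,2], [0,1,4], [0,2,3], [0,3,5], [0,4,6], [0,5,6], [1,2,6], [1,3,5], [1,3,6], [1,4,5], [2,3,4], [2,4,5], [2,5,6], [3,4,6]

giving chain groups C_0 ≅ Z^7, C_1 ≅ Z^21, C_2 ≅ Z^14.

∂_1: C_1 → C_0 is given by ∂[p,q] = [q] − [p].
The resulting 7×21 matrix has rank 6, and its Smith normal form has invariant factors (1,1,1,1,1,1).

Boundary ∂_2: C_2 → C_1 maps a triangle to the signed sum of its edges. For instance
  ∂[1,4,5] = [4,5] − [1,5] + [1,4],
  ∂[1,2,6] = [2,6] − [1,6] + [1,2].
As a 21×14 matrix over Z this has rank 13, with invariant factors (1,1,1,1,1,1,1,1,1,1,1,1,1).

Reading off H_k = ker ∂_k / im ∂_{k+1}:

  H_0: rank C_0 − rank ∂_1 = 7 − 6 = 1, and the invariant factors of ∂_1 are all 1, so H_0 ≅ Z.
  H_1: rank ker ∂_1 − rank ∂_2 = (21 − 6) − 13 = 2, and the invariant factors of ∂_2 are all 1, so H_1 ≅ Z^2.
  H_2: rank ker ∂_2 − rank ∂_3 = (14 − 13) − 0 = 1, and there is no ∂_3, so H_2 ≅ Z.

As a check, the Euler characteristic is 7 − 21 + 14 = 0, which agrees with 1 − 2 + 1 = 0.

H_0 ≅ Z,  H_1 ≅ Z^2,  H_2 ≅ Z.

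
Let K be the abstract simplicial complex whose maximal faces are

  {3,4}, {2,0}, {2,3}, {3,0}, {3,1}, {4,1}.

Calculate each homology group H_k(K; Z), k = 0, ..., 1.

H_0 ≅ Z,  H_1 ≅ Z^2.

We work with the vertex ordering 0 < 1 < 2 < 3 < 4. The simplices of K, each written with vertices in increasing order, are:

  0-simplices (5): [0], [1], [2], [3], [4]
  1-simplices (6): [0,2], [0,3], [1,3], [1,4], [2,3], [3,4]

giving chain groups C_0 ≅ Z^5, C_1 ≅ Z^6.

Boundary ∂_1: C_1 → C_0 is given by ∂[p,q] = [q] − [p]. For instance
  ∂[1,4] = [4] − [1].
The resulting 5×6 matrix has rank 4, and its Smith normal form has invariant factors (1,1,1,1).

Computing H_k = (kernel of ∂_k) / (image of ∂_{k+1}):

  H_0: rank C_0 − rank ∂_1 = 5 − 4 = 1, and the invariant factors of ∂_1 are all 1, so H_0 ≅ Z.
  H_1: rank ker ∂_1 − rank ∂_2 = (6 − 4) − 0 = 2, and there is no ∂_2, so H_1 ≅ Z^2.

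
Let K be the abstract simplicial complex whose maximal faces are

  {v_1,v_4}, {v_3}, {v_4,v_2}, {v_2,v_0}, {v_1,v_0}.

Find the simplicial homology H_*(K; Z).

H_0 = Z^2,  H_1 = Z.

K has 5 vertices, 4 edges.
rank ∂_0 = 0, rank ∂_1 = 3 ⇒ b_0 = 5 − 0 − 3 = 2; all invariant factors of ∂_1 are 1 so no torsion. So H_0 ≅ Z^2.
rank ∂_1 = 3, rank ∂_2 = 0 ⇒ b_1 = 4 − 3 − 0 = 1. So H_1 ≅ Z.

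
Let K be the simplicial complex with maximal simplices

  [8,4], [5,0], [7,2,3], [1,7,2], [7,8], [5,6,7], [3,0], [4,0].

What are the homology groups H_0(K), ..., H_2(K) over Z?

H_0 ≅ Z,  H_1 ≅ Z^2,  H_2 = 0.

We work with the vertex ordering 0 < 1 < 2 < 3 < 4 < 5 < 6 < 7 < 8. The simplices of K, each written with vertices in increasing order, are:

  0-simplices (9): [0], [1], [2], [3], [4], [5], [6], [7], [8]
  1-simplices (13): [0,3], [0,4], [0,5], [1,2], [1,7], [2,3], [2,7], [3,7], [4,8], [5,6], [5,7], [6,7], [7,8]
  2-simplices (3): [1,2,7], [2,3,7], [5,6,7]

so the chain groups are C_0 ≅ Z^9, C_1 ≅ Z^13, C_2 ≅ Z^3.

∂_1: C_1 → C_0 is given by ∂[p,q] = [q] − [p]. For instance
  ∂[7,8] = [8] − [7].
The 9×13 boundary matrix has rank 8 and Smith normal form diag(1,1,1,1,1,1,1,1).

∂_2: C_2 → C_1 acts by ∂[p,q,r] = [q,r] − [p,r] + [p,q]. For instance
  ∂[5,6,7] = [6,7] − [5,7] + [5,6],
  ∂[2,3,7] = [3,7] − [2,7] + [2,3].
The 13×3 boundary matrix has rank 3 and Smith normal form diag(1,1,1).

From H_k ≅ ker(∂_k) / im(∂_{k+1}) we obtain:

  H_0: rank C_0 − rank ∂_1 = 9 − 8 = 1, and the invariant factors of ∂_1 are all 1, so H_0 ≅ Z.
  H_1: rank ker ∂_1 − rank ∂_2 = (13 − 8) − 3 = 2, and the invariant factors of ∂_2 are all 1, so H_1 ≅ Z^2.
  H_2: rank ker ∂_2 − rank ∂_3 = (3 − 3) − 0 = 0, and there is no ∂_3, so H_2 ≅ 0.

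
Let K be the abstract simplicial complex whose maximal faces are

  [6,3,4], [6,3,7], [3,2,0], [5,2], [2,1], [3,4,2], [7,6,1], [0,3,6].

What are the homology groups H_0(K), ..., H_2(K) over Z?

Fix the vertex order 0 < 1 < 2 < 3 < 4 < 5 < 6 < 7 and write every simplex with vertices in increasing order. Then dim K = 2 and the simplices of K are:

  0-simplices (8): [0], [1], [2], [3], [4], [5], [6], [7]
  1-simplices (14): [0,2], [0,3], [0,6], [1,2], [1,6], [1,7], [2,3], [2,4], [2,5], [3,4], [3,6], [3,7], [4,6], [6,7]
  2-simplices (6): [0,2,3], [0,3,6], [1,6,7], [2,3,4], [3,4,6], [3,6,7]

so the chain groups are C_0 ≅ Z^8, C_1 ≅ Z^14, C_2 ≅ Z^6.

∂_1: C_1 → C_0 sends each edge [p,q] (with p < q) to q − p.
The 8×14 boundary matrix has rank 7 and Smith normal form diag(1,1,1,1,1,1,1).

The boundary map ∂_2: C_2 → C_1 sends each 2-simplex [p,q,r] to [q,r] − [p,r] + [p,q]. For instance
  ∂[0,2,3] = [2,3] − [0,3] + [0,2],
  ∂[2,3,4] = [3,4] − [2,4] + [2,3].
The resulting 14×6 matrix has rank 6, and its Smith normal form has invariant factors (1,1,1,1,1,1).

Reading off H_k = ker ∂_k / im ∂_{k+1}:

  H_0: rank C_0 − rank ∂_1 = 8 − 7 = 1, and the invariant factors of ∂_1 are all 1, so H_0 = Z.
  H_1: rank ker ∂_1 − rank ∂_2 = (14 − 7) − 6 = 1, and the invariant factors of ∂_2 are all 1, so H_1 = Z.
  H_2: rank ker ∂_2 − rank ∂_3 = (6 − 6) − 0 = 0, and there is no ∂_3, so H_2 = 0.

As a check, the Euler characteristic is 8 − 14 + 6 = 0, which agrees with 1 − 1 + 0 = 0.

H_0 ≅ Z,  H_1 ≅ Z,  H_2 = 0.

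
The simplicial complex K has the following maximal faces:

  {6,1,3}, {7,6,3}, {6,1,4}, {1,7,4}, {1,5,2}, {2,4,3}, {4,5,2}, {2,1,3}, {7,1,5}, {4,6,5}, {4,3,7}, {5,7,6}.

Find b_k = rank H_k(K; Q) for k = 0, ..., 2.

b_0 = 1, b_1 = 0, b_2 = 0.

Take the total order 1 < 2 < 3 < 4 < 5 < 6 < 7 on the vertex set. Then K (dimension 2) consists of the simplices:

  0-simplices (7): [1], [2], [3], [4], [5], [6], [7]
  1-simplices (18): [1,2], [1,3], [1,4], [1,5], [1,6], [1,7], [2,3], [2,4], [2,5], [3,4], [3,6], [3,7], [4,5], [4,6], [4,7], [5,6], [5,7], [6,7]
  2-simplices (12): [1,2,3], [1,2,5], [1,3,6], [1,4,6], [1,4,7], [1,5,7], [2,3,4], [2,4,5], [3,4,7], [3,6,7], [4,5,6], [5,6,7]

so the chain groups are C_0 ≅ Z^7, C_1 ≅ Z^18, C_2 ≅ Z^12.

The boundary map ∂_1: C_1 → C_0 is given by ∂[p,q] = [q] − [p]. For instance
  ∂[3,6] = [6] − [3].
This gives a 7×18 integer matrix of rank 6; reducing to Smith normal form yields diagonal entries (1,1,1,1,1,1).

The boundary map ∂_2: C_2 → C_1 maps a triangle to the signed sum of its edges. For instance
  ∂[1,2,3] = [2,3] − [1,3] + [1,2],
  ∂[1,3,6] = [3,6] − [1,6] + [1,3].
This gives a 18×12 integer matrix of rank 12; reducing to Smith normal form yields diagonal entries (1,1,1,1,1,1,1,1,1,1,1,2).

From H_k ≅ ker(∂_k) / im(∂_{k+1}) we obtain:

  H_0: rank C_0 − rank ∂_1 = 7 − 6 = 1, and the invariant factors of ∂_1 are all 1, so H_0 = Z.
  H_1: rank ker ∂_1 − rank ∂_2 = (18 − 6) − 12 = 0, and ∂_2 has invariant factor 2 > 1, so H_1 = Z/2.
  H_2: rank ker ∂_2 − rank ∂_3 = (12 − 12) − 0 = 0, and there is no ∂_3, so H_2 = 0.

Hence the Betti numbers are b_0 = 1, b_1 = 0, b_2 = 0.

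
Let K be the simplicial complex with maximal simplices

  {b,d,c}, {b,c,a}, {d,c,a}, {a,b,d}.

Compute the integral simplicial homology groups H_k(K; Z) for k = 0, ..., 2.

H_0 ≅ Z,  H_1 = 0,  H_2 ≅ Z.

Take the total order a < b < c < d on the vertex set. Then K (dimension 2) consists of the simplices:

  0-simplices (4): a, b, c, d
  1-simplices (6): ab, ac, ad, bc, bd, cd
  2-simplices (4): abc, abd, acd, bcd

so the chain groups are C_0 ≅ Z^4, C_1 ≅ Z^6, C_2 ≅ Z^4.

∂_1: C_1 → C_0 is given by ∂[p,q] = [q] − [p]. For instance
  ∂ad = d − a.
This gives a 4×6 integer matrix of rank 3; reducing to Smith normal form yields diagonal entries (1,1,1).

The boundary map ∂_2: C_2 → C_1 maps a triangle to the signed sum of its edges. For instance
  ∂bcd = cd − bd + bc,
  ∂abc = bc − ac + ab.
As a 6×4 matrix over Z this has rank 3, with invariant factors (1,1,1).

Reading off H_k = ker ∂_k / im ∂_{k+1}:

  H_0: rank C_0 − rank ∂_1 = 4 − 3 = 1, and the invariant factors of ∂_1 are all 1, so H_0 ≅ Z.
  H_1: rank ker ∂_1 − rank ∂_2 = (6 − 3) − 3 = 0, and the invariant factors of ∂_2 are all 1, so H_1 ≅ 0.
  H_2: rank ker ∂_2 − rank ∂_3 = (4 − 3) − 0 = 1, and there is no ∂_3, so H_2 ≅ Z.

As a check, the Euler characteristic is 4 − 6 + 4 = 2, which agrees with 1 − 0 + 1 = 2.
(K is a triangulation of the 2-sphere S^2.)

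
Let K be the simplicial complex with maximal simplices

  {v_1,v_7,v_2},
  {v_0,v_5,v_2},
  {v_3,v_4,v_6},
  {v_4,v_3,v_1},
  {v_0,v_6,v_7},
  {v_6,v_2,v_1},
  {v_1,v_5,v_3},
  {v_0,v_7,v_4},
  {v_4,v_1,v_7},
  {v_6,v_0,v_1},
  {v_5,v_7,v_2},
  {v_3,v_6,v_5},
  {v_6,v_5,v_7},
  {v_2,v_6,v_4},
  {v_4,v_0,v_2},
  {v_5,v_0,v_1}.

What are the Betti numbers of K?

Order the vertices as v_0 < v_1 < v_2 < v_3 < v_4 < v_5 < v_6 < v_7. Listing each simplex with vertices in this order, K has dimension 2 with simplices:

  0-simplices (8): [v_0], [v_1], [v_2], [v_3], [v_4], [v_5], [v_6], [v_7]
  1-simplices (24): (24 of them)
  2-simplices (16): (16 of them)

Hence C_0 ≅ Z^8, C_1 ≅ Z^24, C_2 ≅ Z^16.

Boundary ∂_1: C_1 → C_0 is given by ∂[p,q] = [q] − [p]. For instance
  ∂[v_2,v_4] = [v_4] − [v_2].
The 8×24 boundary matrix has rank 7 and Smith normal form diag(1,1,1,1,1,1,1).

The boundary map ∂_2: C_2 → C_1 maps a triangle to the signed sum of its edges. For instance
  ∂[v_1,v_3,v_5] = [v_3,v_5] − [v_1,v_5] + [v_1,v_3],
  ∂[v_1,v_2,v_6] = [v_2,v_6] − [v_1,v_6] + [v_1,v_2].
As a 24×16 matrix over Z this has rank 15, with invariant factors (1,1,1,1,1,1,1,1,1,1,1,1,1,1,1).

Reading off H_k = ker ∂_k / im ∂_{k+1}:

  H_0: rank C_0 − rank ∂_1 = 8 − 7 = 1, and the invariant factors of ∂_1 are all 1, so H_0 = Z.
  H_1: rank ker ∂_1 − rank ∂_2 = (24 − 7) − 15 = 2, and the invariant factors of ∂_2 are all 1, so H_1 = Z^2.
  H_2: rank ker ∂_2 − rank ∂_3 = (16 − 15) − 0 = 1, and there is no ∂_3, so H_2 = Z.

Hence the Betti numbers are b_0 = 1, b_1 = 2, b_2 = 1.

b_0 = 1, b_1 = 2, b_2 = 1.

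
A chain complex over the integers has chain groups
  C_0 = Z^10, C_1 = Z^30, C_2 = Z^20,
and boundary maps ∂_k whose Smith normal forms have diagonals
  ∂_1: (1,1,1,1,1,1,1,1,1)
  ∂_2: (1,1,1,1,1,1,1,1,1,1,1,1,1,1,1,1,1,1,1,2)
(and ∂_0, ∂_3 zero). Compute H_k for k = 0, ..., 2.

H_0: b_0 = 10 − 0 − 9 = 1; torsion from ∂_1 factors > 1: none. So H_0 ≅ Z.
H_1: b_1 = 30 − 9 − 20 = 1; torsion from ∂_2 factors > 1: [2]. So H_1 ≅ Z ⊕ Z_2.
H_2: b_2 = 20 − 20 − 0 = 0; torsion from ∂_3 factors > 1: none. So H_2 ≅ 0.

H_0 ≅ Z,  H_1 ≅ Z ⊕ Z_2,  H_2 = 0.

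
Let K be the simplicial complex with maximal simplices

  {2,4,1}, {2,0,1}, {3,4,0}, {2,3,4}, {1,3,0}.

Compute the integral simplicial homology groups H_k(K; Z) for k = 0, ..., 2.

H_0 ≅ Z,  H_1 ≅ Z,  H_2 = 0.

We work with the vertex ordering 0 < 1 < 2 < 3 < 4. The simplices of K, each written with vertices in increasing order, are:

  0-simplices (5): [0], [1], [2], [3], [4]
  1-simplices (10): [0,1], [0,2], [0,3], [0,4], [1,2], [1,3], [1,4], [2,3], [2,4], [3,4]
  2-simplices (5): [0,1,2], [0,1,3], [0,3,4], [1,2,4], [2,3,4]

so the chain groups are C_0 ≅ Z^5, C_1 ≅ Z^10, C_2 ≅ Z^5.

∂_1: C_1 → C_0 is given by ∂[p,q] = [q] − [p].
This gives a 5×10 integer matrix of rank 4; reducing to Smith normal form yields diagonal entries (1,1,1,1).

Boundary ∂_2: C_2 → C_1 maps a triangle to the signed sum of its edges. For instance
  ∂[1,2,4] = [2,4] − [1,4] + [1,2],
  ∂[2,3,4] = [3,4] − [2,4] + [2,3].
The 10×5 boundary matrix has rank 5 and Smith normal form diag(1,1,1,1,1).

Now H_k = ker ∂_k / im ∂_{k+1}, so:

  H_0: rank C_0 − rank ∂_1 = 5 − 4 = 1, and the invariant factors of ∂_1 are all 1, so H_0 ≅ Z.
  H_1: rank ker ∂_1 − rank ∂_2 = (10 − 4) − 5 = 1, and the invariant factors of ∂_2 are all 1, so H_1 ≅ Z.
  H_2: rank ker ∂_2 − rank ∂_3 = (5 − 5) − 0 = 0, and there is no ∂_3, so H_2 ≅ 0.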